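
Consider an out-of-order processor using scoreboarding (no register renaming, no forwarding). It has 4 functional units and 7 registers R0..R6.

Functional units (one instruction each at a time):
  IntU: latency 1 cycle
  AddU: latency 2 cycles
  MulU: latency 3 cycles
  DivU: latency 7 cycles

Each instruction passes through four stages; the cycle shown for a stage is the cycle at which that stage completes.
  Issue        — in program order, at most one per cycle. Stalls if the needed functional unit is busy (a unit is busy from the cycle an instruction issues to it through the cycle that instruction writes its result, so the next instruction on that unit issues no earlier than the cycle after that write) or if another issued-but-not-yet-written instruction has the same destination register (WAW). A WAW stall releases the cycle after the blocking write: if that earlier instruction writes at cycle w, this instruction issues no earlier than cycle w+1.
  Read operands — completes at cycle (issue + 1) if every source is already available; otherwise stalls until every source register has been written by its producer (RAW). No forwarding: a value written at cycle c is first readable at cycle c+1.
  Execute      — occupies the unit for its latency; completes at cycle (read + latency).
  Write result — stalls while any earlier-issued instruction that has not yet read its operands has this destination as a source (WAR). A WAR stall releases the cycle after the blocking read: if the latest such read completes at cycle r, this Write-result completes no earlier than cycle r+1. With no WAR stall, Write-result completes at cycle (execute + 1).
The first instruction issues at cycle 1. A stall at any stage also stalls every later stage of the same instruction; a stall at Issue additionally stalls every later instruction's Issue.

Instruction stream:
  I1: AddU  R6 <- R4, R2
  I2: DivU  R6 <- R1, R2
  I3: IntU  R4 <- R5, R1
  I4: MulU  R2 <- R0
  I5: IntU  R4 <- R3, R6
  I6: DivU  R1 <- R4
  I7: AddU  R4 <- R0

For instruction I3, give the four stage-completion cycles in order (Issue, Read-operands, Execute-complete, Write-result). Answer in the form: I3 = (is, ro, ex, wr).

I1: IS=1 RO=2 EX=4 WR=5
I2: IS=6 RO=7 EX=14 WR=15  [WAW R6: wait I1 write@5]
I3: IS=7 RO=8 EX=9 WR=10
I4: IS=8 RO=9 EX=12 WR=13
I5: IS=11 RO=16 EX=17 WR=18  [struct: IntU busy until I3 writes@10; RAW R6: wait I2 write@15]
I6: IS=16 RO=19 EX=26 WR=27  [struct: DivU busy until I2 writes@15; RAW R4: wait I5 write@18]
I7: IS=19 RO=20 EX=22 WR=23  [WAW R4: wait I5 write@18]

I3 = (7, 8, 9, 10)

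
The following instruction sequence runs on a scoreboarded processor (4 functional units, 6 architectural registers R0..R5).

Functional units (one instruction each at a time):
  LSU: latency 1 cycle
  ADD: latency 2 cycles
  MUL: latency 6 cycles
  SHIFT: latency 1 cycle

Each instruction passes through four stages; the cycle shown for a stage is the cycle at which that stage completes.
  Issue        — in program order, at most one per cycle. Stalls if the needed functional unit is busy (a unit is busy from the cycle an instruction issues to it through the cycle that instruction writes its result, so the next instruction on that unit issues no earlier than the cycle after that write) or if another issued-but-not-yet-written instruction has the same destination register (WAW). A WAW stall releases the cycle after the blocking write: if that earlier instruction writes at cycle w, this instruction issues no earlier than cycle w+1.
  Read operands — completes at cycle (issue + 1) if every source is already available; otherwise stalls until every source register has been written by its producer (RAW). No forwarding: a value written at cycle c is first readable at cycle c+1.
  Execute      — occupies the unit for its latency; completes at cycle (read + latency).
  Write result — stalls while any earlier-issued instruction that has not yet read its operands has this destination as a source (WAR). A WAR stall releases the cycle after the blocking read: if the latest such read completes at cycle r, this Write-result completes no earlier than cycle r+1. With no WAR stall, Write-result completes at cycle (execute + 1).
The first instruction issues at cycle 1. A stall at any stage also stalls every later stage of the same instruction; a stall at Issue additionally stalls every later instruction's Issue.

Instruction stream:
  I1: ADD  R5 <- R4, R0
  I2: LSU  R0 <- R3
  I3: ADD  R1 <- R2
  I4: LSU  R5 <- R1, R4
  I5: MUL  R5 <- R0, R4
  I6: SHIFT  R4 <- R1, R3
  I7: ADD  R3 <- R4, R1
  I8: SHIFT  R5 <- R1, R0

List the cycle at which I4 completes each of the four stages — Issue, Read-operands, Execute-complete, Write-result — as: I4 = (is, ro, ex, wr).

I4 = (7, 11, 12, 13)

I1 -> (1, 2, 4, 5)
I2 -> (2, 3, 4, 5)
I3 -> (6, 7, 9, 10)  // struct: ADD busy until I1 writes@5
I4 -> (7, 11, 12, 13)  // RAW R1: wait I3 write@10
I5 -> (14, 15, 21, 22)  // WAW R5: wait I4 write@13
I6 -> (15, 16, 17, 18)
I7 -> (16, 19, 21, 22)  // RAW R4: wait I6 write@18
I8 -> (23, 24, 25, 26)  // WAW R5: wait I5 write@22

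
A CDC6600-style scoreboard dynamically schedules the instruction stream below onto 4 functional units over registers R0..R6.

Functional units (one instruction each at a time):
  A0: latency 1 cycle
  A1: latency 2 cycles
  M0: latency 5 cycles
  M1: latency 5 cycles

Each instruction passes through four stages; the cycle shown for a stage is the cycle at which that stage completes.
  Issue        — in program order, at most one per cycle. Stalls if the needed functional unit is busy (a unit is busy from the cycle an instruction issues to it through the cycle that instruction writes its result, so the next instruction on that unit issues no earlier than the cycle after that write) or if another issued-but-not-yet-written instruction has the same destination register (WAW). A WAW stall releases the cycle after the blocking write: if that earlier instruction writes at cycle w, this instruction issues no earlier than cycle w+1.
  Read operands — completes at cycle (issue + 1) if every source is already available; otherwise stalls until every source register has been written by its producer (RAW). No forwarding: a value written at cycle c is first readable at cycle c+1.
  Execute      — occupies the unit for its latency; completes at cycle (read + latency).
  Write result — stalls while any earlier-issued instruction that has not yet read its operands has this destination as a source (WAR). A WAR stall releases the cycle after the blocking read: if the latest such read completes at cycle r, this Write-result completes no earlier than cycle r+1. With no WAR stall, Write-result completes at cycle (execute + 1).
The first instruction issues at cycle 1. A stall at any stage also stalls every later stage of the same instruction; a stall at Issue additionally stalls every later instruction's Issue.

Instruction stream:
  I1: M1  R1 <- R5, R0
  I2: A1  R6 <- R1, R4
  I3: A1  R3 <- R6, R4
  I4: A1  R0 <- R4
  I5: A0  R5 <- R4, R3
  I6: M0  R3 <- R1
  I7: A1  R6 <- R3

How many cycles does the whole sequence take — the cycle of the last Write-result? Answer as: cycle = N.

cycle = 31

[I1] 1/2/7/8
[I2] 2/9/11/12  (RAW R1: wait I1 write@8)
[I3] 13/14/16/17  (struct: A1 busy until I2 writes@12)
[I4] 18/19/21/22  (struct: A1 busy until I3 writes@17)
[I5] 19/20/21/22
[I6] 20/21/26/27
[I7] 23/28/30/31  (struct: A1 busy until I4 writes@22; RAW R3: wait I6 write@27)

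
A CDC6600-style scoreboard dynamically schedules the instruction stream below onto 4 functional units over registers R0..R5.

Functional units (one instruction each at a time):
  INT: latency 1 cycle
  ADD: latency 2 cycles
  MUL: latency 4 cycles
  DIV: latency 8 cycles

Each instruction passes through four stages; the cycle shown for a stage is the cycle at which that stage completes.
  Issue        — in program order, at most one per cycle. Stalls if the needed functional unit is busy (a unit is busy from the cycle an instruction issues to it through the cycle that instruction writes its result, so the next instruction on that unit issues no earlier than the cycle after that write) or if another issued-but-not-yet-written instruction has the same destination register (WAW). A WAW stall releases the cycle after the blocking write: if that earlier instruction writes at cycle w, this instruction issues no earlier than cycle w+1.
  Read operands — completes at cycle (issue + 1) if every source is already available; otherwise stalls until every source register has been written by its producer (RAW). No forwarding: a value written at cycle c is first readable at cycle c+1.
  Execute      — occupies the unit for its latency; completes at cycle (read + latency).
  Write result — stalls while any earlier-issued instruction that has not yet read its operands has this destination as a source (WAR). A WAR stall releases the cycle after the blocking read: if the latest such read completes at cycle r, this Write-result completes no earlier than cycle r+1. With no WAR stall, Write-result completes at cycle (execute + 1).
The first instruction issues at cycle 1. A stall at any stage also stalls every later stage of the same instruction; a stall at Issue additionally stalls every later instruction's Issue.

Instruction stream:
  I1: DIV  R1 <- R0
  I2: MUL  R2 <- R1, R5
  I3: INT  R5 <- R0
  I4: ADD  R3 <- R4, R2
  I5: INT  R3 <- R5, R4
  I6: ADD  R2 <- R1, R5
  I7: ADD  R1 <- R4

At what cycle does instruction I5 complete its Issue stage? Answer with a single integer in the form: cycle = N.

cycle = 22

I1 -> (1, 2, 10, 11)
I2 -> (2, 12, 16, 17)  // RAW R1: wait I1 write@11
I3 -> (3, 4, 5, 13)  // WAR R5: wait I2 read@12
I4 -> (4, 18, 20, 21)  // RAW R2: wait I2 write@17
I5 -> (22, 23, 24, 25)  // WAW R3: wait I4 write@21
I6 -> (23, 24, 26, 27)
I7 -> (28, 29, 31, 32)  // struct: ADD busy until I6 writes@27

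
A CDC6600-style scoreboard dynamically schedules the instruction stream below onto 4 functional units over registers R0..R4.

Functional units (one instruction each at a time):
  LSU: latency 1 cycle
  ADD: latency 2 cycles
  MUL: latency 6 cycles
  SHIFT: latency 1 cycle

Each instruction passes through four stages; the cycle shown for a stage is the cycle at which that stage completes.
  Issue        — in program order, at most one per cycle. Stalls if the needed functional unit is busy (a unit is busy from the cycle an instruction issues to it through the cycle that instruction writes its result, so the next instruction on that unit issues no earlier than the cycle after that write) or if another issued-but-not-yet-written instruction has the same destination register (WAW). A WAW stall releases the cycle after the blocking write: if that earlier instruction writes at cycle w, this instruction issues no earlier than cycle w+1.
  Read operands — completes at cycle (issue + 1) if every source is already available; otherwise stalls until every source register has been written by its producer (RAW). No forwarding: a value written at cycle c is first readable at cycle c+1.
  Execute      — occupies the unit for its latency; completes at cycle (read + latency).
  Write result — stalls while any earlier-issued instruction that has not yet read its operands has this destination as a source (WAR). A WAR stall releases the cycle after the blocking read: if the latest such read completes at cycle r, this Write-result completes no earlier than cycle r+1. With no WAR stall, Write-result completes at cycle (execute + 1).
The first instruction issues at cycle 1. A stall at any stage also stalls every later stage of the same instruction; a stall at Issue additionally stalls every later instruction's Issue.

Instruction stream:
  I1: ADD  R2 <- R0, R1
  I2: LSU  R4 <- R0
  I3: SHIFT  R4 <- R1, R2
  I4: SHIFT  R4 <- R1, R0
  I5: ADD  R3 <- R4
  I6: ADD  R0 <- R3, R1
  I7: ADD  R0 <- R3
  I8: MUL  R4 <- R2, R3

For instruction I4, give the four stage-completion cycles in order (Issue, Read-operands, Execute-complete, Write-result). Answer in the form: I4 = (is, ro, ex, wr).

1) issue 1, read 2, done 4, write 5
2) issue 2, read 3, done 4, write 5
3) issue 6, read 7, done 8, write 9  <WAW R4: wait I2 write@5>
4) issue 10, read 11, done 12, write 13  <struct: SHIFT busy until I3 writes@9>
5) issue 11, read 14, done 16, write 17  <RAW R4: wait I4 write@13>
6) issue 18, read 19, done 21, write 22  <struct: ADD busy until I5 writes@17>
7) issue 23, read 24, done 26, write 27  <struct: ADD busy until I6 writes@22>
8) issue 24, read 25, done 31, write 32

I4 = (10, 11, 12, 13)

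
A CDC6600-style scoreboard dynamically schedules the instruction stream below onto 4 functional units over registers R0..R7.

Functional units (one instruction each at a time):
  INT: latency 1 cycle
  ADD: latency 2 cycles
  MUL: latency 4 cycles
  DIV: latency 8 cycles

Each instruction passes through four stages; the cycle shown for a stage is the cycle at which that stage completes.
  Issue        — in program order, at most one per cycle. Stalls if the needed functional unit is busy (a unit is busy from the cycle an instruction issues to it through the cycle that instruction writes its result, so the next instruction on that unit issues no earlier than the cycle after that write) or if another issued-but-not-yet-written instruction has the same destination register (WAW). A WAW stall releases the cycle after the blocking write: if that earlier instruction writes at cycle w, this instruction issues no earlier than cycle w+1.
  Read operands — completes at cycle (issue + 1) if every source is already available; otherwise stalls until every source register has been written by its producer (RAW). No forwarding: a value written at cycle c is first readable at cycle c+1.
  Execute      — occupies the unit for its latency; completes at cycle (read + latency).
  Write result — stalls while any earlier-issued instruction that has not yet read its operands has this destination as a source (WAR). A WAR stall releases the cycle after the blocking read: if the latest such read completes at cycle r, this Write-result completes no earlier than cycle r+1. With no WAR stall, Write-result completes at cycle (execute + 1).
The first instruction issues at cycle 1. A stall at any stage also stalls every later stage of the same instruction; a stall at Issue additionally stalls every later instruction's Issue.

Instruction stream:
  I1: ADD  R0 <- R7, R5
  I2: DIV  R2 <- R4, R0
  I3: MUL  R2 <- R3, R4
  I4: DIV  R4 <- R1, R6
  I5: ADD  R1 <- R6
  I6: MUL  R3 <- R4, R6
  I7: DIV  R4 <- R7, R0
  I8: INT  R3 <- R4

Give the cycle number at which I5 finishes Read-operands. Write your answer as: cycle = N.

c1: I1→ADD
c2: I1 RO; I2→DIV
c4: I1 EX
c5: I1 WR R0
c6: I2 RO
c14: I2 EX
c15: I2 WR R2
c16: I3→MUL
c17: I3 RO; I4→DIV
c18: I4 RO; I5→ADD
c19: I5 RO
c21: I3 EX; I5 EX
c22: I3 WR R2; I5 WR R1
c23: I6→MUL
c26: I4 EX
c27: I4 WR R4
c28: I6 RO; I7→DIV
c29: I7 RO
c32: I6 EX
c33: I6 WR R3
c34: I8→INT
c37: I7 EX
c38: I7 WR R4
c39: I8 RO
c40: I8 EX
c41: I8 WR R3

cycle = 19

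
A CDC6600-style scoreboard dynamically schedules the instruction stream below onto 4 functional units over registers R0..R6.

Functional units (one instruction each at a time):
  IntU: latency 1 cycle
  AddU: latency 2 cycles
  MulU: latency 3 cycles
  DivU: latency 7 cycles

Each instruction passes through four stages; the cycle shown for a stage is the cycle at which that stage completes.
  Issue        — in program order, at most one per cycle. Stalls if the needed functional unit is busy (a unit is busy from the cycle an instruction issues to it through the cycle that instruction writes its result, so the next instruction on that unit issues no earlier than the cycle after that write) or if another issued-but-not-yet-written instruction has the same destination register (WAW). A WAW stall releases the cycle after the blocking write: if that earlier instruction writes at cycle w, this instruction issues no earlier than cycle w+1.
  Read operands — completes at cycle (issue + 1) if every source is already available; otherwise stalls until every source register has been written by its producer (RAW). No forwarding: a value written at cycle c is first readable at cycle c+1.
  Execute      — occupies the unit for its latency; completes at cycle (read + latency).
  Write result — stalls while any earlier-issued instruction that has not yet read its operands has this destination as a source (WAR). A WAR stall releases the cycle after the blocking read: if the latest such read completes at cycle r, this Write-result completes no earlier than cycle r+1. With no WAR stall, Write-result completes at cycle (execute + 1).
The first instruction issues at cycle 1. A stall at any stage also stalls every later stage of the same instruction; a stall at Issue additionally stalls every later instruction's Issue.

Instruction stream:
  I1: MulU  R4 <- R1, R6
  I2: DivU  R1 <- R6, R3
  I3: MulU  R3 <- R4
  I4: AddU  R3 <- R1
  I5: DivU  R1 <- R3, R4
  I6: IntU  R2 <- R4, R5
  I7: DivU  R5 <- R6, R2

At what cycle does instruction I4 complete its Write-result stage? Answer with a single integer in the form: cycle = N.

cycle = 17

[1] I1 issues→MulU
[2] I1 reads; I2 issues→DivU
[3] I2 reads
[5] I1 exec-done
[6] I1 writes R4
[7] I3 issues→MulU
[8] I3 reads
[10] I2 exec-done
[11] I2 writes R1; I3 exec-done
[12] I3 writes R3
[13] I4 issues→AddU
[14] I4 reads; I5 issues→DivU
[15] I6 issues→IntU
[16] I4 exec-done; I6 reads
[17] I4 writes R3; I6 exec-done
[18] I5 reads; I6 writes R2
[25] I5 exec-done
[26] I5 writes R1
[27] I7 issues→DivU
[28] I7 reads
[35] I7 exec-done
[36] I7 writes R5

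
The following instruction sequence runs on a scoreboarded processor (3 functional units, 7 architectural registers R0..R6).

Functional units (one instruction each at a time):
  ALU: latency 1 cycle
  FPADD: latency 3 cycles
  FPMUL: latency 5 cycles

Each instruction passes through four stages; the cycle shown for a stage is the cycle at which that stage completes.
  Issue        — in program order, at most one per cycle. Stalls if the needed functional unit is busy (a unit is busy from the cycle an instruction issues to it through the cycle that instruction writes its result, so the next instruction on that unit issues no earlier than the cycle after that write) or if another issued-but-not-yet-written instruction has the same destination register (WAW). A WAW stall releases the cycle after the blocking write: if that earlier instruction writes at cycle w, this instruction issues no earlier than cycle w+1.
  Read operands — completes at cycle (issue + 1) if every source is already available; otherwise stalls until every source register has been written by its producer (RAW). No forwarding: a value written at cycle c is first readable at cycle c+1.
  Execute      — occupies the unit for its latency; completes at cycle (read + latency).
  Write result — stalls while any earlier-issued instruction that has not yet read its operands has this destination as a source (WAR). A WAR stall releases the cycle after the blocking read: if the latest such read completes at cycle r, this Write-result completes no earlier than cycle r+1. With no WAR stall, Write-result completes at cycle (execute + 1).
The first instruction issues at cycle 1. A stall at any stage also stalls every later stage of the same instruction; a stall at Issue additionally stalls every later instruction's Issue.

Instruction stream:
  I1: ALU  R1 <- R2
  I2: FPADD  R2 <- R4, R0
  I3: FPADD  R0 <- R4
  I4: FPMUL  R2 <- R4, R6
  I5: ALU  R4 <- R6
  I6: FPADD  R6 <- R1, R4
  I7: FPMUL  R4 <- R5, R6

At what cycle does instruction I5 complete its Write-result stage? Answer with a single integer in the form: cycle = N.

[I1] 1/2/3/4
[I2] 2/3/6/7
[I3] 8/9/12/13  (struct: FPADD busy until I2 writes@7)
[I4] 9/10/15/16
[I5] 10/11/12/13
[I6] 14/15/18/19  (struct: FPADD busy until I3 writes@13)
[I7] 17/20/25/26  (struct: FPMUL busy until I4 writes@16; RAW R6: wait I6 write@19)

cycle = 13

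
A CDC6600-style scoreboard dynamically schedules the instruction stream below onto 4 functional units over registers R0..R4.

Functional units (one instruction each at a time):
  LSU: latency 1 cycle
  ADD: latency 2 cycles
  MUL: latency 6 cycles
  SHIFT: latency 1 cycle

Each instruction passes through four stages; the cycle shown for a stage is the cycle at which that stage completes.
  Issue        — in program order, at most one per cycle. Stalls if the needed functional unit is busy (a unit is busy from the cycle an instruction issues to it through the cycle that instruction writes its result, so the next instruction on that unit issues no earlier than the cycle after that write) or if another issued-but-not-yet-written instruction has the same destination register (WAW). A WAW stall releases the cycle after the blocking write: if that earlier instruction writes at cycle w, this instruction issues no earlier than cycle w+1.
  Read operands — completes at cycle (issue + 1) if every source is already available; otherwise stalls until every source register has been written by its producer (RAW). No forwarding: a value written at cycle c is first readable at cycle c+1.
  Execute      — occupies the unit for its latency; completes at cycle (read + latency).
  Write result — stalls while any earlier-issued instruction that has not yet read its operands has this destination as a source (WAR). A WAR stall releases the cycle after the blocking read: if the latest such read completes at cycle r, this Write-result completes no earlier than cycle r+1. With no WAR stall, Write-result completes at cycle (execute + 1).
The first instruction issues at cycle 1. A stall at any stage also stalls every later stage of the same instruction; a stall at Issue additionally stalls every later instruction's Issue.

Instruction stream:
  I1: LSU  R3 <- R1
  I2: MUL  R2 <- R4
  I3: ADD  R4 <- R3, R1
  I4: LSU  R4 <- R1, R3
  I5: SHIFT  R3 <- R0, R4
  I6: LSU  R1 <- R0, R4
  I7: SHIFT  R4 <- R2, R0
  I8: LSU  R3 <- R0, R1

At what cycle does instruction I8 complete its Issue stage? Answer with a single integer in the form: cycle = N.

cycle = 17

  I1 | 1 | 2 | 3 | 4
  I2 | 2 | 3 | 9 | 10
  I3 | 3 | 5 | 7 | 8   RAW R3: wait I1 write@4
  I4 | 9 | 10 | 11 | 12   WAW R4: wait I3 write@8
  I5 | 10 | 13 | 14 | 15   RAW R4: wait I4 write@12
  I6 | 13 | 14 | 15 | 16   struct: LSU busy until I4 writes@12
  I7 | 16 | 17 | 18 | 19   struct: SHIFT busy until I5 writes@15
  I8 | 17 | 18 | 19 | 20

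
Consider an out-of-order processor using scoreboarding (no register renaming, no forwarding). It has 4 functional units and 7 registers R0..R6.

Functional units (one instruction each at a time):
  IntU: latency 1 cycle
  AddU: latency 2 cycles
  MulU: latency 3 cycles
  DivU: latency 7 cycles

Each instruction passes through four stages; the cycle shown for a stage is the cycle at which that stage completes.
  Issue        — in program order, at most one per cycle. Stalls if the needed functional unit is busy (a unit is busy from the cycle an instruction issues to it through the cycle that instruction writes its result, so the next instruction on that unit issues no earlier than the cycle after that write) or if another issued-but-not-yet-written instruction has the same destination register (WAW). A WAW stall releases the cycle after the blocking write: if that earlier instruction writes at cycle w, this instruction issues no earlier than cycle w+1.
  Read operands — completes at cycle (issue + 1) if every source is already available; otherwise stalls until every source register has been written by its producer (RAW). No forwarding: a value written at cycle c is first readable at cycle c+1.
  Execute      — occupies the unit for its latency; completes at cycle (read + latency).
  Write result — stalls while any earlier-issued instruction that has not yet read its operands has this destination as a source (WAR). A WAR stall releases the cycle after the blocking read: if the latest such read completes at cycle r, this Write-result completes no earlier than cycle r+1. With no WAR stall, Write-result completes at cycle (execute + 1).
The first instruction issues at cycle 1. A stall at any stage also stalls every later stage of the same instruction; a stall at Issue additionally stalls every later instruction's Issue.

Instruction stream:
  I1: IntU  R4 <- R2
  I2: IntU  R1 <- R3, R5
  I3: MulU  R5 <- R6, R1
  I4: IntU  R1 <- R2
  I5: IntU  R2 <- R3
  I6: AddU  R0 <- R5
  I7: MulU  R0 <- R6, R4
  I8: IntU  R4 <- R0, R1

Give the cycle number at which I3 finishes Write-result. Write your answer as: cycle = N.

cycle 1: I1→IntU
cycle 2: I1 RO
cycle 3: I1 EX
cycle 4: I1 WR R4
cycle 5: I2→IntU
cycle 6: I2 RO, I3→MulU
cycle 7: I2 EX
cycle 8: I2 WR R1
cycle 9: I3 RO, I4→IntU
cycle 10: I4 RO
cycle 11: I4 EX
cycle 12: I3 EX, I4 WR R1
cycle 13: I3 WR R5, I5→IntU
cycle 14: I5 RO, I6→AddU
cycle 15: I5 EX, I6 RO
cycle 16: I5 WR R2
cycle 17: I6 EX
cycle 18: I6 WR R0
cycle 19: I7→MulU
cycle 20: I7 RO, I8→IntU
cycle 23: I7 EX
cycle 24: I7 WR R0
cycle 25: I8 RO
cycle 26: I8 EX
cycle 27: I8 WR R4

cycle = 13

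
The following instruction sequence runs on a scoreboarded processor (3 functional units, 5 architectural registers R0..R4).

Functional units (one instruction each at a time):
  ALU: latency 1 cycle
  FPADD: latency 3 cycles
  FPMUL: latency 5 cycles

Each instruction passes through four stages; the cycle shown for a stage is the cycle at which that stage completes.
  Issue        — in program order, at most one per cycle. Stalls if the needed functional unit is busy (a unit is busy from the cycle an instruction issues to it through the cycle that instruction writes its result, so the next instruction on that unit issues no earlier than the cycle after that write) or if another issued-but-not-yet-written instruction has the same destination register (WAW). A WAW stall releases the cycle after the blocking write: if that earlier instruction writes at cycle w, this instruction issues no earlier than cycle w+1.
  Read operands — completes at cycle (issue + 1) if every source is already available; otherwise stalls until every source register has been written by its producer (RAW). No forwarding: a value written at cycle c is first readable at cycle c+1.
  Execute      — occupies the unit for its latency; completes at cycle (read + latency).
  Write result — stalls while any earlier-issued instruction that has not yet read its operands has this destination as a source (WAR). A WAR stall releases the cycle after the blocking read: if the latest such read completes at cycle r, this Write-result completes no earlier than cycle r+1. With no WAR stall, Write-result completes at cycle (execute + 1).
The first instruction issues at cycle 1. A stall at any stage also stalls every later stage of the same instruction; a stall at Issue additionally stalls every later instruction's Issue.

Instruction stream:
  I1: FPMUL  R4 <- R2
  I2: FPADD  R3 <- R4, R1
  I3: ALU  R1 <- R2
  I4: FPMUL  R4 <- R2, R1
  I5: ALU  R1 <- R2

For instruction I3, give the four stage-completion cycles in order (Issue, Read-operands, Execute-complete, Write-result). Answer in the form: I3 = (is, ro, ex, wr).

I1  is:1  ro:2  ex:7  wr:8
I2  is:2  ro:9  ex:12  wr:13  — RAW R4: wait I1 write@8
I3  is:3  ro:4  ex:5  wr:10  — WAR R1: wait I2 read@9
I4  is:9  ro:11  ex:16  wr:17  — struct: FPMUL busy until I1 writes@8, RAW R1: wait I3 write@10
I5  is:11  ro:12  ex:13  wr:14  — struct: ALU busy until I3 writes@10

I3 = (3, 4, 5, 10)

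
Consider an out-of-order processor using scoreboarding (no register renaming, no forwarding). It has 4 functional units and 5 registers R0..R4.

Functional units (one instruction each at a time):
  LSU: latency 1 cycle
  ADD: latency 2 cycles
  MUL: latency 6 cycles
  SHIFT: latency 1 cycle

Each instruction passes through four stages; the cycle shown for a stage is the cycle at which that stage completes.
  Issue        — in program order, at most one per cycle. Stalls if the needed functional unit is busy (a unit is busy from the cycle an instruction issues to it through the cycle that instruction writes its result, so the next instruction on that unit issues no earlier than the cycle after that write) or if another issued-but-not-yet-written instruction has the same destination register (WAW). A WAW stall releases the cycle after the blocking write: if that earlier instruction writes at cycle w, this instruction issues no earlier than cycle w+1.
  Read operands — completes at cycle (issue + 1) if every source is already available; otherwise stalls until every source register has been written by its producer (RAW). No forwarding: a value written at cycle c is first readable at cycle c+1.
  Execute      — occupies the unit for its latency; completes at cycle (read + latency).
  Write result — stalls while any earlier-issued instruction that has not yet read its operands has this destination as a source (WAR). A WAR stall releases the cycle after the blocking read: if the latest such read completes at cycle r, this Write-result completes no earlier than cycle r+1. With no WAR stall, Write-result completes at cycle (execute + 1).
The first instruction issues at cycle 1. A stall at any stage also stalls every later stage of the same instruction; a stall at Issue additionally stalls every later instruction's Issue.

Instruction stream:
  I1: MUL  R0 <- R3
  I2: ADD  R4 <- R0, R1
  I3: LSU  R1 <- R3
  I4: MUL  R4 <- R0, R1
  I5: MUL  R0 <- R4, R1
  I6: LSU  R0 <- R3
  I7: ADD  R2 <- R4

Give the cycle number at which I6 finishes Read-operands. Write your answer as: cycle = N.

cycle = 33

I1 -> (1, 2, 8, 9)
I2 -> (2, 10, 12, 13)  // RAW R0: wait I1 write@9
I3 -> (3, 4, 5, 11)  // WAR R1: wait I2 read@10
I4 -> (14, 15, 21, 22)  // WAW R4: wait I2 write@13
I5 -> (23, 24, 30, 31)  // struct: MUL busy until I4 writes@22
I6 -> (32, 33, 34, 35)  // WAW R0: wait I5 write@31
I7 -> (33, 34, 36, 37)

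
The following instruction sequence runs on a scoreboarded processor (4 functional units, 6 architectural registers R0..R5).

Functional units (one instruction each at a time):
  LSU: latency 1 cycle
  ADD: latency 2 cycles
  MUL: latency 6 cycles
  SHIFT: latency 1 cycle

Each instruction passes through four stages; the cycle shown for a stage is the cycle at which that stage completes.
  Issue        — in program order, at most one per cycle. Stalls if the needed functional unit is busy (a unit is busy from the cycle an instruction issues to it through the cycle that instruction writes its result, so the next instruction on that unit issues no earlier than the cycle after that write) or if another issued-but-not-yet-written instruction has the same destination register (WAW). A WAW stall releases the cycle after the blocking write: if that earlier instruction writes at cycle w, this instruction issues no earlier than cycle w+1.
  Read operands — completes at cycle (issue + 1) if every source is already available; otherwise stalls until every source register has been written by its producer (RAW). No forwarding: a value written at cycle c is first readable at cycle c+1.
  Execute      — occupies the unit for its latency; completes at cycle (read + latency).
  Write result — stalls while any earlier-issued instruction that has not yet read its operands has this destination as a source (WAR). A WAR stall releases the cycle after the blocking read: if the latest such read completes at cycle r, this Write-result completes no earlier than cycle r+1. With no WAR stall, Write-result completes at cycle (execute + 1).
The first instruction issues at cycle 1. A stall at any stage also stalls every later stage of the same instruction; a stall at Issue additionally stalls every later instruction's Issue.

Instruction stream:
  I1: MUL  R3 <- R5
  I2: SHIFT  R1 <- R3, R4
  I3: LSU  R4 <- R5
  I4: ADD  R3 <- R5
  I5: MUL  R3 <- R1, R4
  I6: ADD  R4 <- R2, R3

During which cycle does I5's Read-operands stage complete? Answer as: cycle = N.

cycle = 16

c1: issue I1 (MUL)
c2: I1 read-ops, issue I2 (SHIFT)
c3: issue I3 (LSU)
c4: I3 read-ops
c5: I3 finished on LSU
c8: I1 finished on MUL
c9: I1→R3
c10: I2 read-ops, issue I4 (ADD)
c11: I2 finished on SHIFT, I3→R4, I4 read-ops
c12: I2→R1
c13: I4 finished on ADD
c14: I4→R3
c15: issue I5 (MUL)
c16: I5 read-ops, issue I6 (ADD)
c22: I5 finished on MUL
c23: I5→R3
c24: I6 read-ops
c26: I6 finished on ADD
c27: I6→R4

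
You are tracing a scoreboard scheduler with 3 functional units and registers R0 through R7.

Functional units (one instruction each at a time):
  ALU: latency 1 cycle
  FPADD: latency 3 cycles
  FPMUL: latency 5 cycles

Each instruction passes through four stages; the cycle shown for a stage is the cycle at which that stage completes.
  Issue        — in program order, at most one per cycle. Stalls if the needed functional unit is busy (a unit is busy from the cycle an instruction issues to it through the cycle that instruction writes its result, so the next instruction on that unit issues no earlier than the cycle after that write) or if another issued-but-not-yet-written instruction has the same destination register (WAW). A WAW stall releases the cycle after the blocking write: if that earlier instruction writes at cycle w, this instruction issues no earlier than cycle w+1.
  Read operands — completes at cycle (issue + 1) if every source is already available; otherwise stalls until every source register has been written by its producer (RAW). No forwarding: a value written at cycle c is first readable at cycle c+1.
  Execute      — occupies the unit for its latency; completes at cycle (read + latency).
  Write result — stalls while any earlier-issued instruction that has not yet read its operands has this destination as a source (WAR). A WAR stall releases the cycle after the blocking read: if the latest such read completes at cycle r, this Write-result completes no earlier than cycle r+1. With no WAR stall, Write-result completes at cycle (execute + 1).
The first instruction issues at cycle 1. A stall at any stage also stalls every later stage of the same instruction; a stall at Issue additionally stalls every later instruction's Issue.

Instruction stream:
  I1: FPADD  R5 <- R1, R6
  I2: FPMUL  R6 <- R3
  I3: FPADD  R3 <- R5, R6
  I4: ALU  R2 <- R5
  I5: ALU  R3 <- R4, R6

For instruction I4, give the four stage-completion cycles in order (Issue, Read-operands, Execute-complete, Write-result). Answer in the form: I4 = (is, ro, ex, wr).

[1] I1→FPADD
[2] I1 RO | I2→FPMUL
[3] I2 RO
[5] I1 EX
[6] I1 WR R5
[7] I3→FPADD
[8] I2 EX | I4→ALU
[9] I2 WR R6 | I4 RO
[10] I3 RO | I4 EX
[11] I4 WR R2
[13] I3 EX
[14] I3 WR R3
[15] I5→ALU
[16] I5 RO
[17] I5 EX
[18] I5 WR R3

I4 = (8, 9, 10, 11)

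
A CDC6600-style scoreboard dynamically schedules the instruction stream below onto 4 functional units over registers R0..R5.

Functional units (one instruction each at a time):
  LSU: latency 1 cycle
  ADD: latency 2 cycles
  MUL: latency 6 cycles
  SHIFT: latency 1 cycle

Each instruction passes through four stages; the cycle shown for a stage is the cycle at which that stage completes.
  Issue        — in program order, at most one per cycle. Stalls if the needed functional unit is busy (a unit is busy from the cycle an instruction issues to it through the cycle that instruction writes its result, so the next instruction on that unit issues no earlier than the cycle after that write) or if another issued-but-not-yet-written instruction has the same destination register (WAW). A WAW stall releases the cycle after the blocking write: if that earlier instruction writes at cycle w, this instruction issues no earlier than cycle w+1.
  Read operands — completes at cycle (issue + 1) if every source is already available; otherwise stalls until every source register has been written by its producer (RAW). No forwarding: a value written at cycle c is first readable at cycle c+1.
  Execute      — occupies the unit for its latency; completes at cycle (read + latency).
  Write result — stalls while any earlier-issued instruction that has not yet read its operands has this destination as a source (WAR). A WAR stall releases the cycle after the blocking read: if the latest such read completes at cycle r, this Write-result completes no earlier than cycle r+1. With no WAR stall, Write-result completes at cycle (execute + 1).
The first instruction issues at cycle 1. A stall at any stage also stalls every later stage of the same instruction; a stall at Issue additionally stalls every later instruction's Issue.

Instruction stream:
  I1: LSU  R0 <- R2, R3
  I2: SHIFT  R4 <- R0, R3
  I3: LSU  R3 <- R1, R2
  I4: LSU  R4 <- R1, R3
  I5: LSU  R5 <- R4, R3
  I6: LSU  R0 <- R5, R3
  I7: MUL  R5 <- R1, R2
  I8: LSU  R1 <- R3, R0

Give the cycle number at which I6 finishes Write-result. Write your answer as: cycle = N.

cycle = 20

[1] I1 dispatched to LSU
[2] I1 operands ready; I2 dispatched to SHIFT
[3] I1 complete
[4] R0←I1
[5] I2 operands ready; I3 dispatched to LSU
[6] I2 complete; I3 operands ready
[7] R4←I2; I3 complete
[8] R3←I3
[9] I4 dispatched to LSU
[10] I4 operands ready
[11] I4 complete
[12] R4←I4
[13] I5 dispatched to LSU
[14] I5 operands ready
[15] I5 complete
[16] R5←I5
[17] I6 dispatched to LSU
[18] I6 operands ready; I7 dispatched to MUL
[19] I6 complete; I7 operands ready
[20] R0←I6
[21] I8 dispatched to LSU
[22] I8 operands ready
[23] I8 complete
[24] R1←I8
[25] I7 complete
[26] R5←I7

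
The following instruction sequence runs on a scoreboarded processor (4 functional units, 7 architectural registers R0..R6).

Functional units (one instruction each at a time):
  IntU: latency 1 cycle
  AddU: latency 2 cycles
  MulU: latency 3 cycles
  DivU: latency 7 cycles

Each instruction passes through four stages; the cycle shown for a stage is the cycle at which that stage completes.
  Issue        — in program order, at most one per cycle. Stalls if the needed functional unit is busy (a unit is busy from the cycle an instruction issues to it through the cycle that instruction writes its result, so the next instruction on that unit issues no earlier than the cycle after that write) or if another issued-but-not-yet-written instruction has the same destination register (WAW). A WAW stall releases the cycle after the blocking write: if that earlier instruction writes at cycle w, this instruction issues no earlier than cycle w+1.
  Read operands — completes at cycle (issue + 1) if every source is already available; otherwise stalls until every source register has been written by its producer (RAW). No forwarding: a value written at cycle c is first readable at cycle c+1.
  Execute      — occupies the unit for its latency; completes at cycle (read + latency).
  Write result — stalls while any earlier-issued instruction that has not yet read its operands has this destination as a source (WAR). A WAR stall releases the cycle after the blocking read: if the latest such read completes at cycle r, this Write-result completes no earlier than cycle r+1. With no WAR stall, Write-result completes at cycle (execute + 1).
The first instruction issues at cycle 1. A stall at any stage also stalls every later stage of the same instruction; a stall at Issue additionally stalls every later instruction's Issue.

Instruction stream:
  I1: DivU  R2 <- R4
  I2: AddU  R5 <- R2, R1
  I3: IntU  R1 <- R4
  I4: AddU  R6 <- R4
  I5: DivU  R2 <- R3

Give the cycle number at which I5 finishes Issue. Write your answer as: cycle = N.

cycle = 16

I1: IS=1 RO=2 EX=9 WR=10
I2: IS=2 RO=11 EX=13 WR=14  [RAW R2: wait I1 write@10]
I3: IS=3 RO=4 EX=5 WR=12  [WAR R1: wait I2 read@11]
I4: IS=15 RO=16 EX=18 WR=19  [struct: AddU busy until I2 writes@14]
I5: IS=16 RO=17 EX=24 WR=25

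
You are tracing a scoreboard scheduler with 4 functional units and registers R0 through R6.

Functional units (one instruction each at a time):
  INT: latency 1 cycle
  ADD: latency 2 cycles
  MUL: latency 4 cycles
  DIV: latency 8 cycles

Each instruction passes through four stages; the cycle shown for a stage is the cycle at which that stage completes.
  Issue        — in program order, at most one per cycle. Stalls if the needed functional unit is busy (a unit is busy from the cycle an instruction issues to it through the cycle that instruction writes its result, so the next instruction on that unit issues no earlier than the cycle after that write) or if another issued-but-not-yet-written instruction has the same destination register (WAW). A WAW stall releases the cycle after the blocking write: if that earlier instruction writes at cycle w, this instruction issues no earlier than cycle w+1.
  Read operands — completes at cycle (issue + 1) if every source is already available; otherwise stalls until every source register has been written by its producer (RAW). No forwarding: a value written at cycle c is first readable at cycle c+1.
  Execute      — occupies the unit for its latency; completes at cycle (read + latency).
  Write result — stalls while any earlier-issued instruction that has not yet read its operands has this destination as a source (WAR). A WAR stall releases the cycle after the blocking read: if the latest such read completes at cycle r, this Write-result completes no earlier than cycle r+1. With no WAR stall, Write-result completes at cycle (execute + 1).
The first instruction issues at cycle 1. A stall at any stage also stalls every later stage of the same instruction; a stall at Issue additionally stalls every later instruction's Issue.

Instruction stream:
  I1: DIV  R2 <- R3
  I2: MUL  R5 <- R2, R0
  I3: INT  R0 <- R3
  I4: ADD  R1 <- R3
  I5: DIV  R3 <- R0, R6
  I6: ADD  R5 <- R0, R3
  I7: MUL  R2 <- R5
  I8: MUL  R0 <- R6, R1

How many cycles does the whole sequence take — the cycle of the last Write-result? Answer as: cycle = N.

cycle = 40

t=1  I1 dispatched to DIV
t=2  I1 operands ready | I2 dispatched to MUL
t=3  I3 dispatched to INT
t=4  I3 operands ready | I4 dispatched to ADD
t=5  I3 complete | I4 operands ready
t=7  I4 complete
t=8  R1←I4
t=10  I1 complete
t=11  R2←I1
t=12  I2 operands ready | I5 dispatched to DIV
t=13  R0←I3
t=14  I5 operands ready
t=16  I2 complete
t=17  R5←I2
t=18  I6 dispatched to ADD
t=19  I7 dispatched to MUL
t=22  I5 complete
t=23  R3←I5
t=24  I6 operands ready
t=26  I6 complete
t=27  R5←I6
t=28  I7 operands ready
t=32  I7 complete
t=33  R2←I7
t=34  I8 dispatched to MUL
t=35  I8 operands ready
t=39  I8 complete
t=40  R0←I8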